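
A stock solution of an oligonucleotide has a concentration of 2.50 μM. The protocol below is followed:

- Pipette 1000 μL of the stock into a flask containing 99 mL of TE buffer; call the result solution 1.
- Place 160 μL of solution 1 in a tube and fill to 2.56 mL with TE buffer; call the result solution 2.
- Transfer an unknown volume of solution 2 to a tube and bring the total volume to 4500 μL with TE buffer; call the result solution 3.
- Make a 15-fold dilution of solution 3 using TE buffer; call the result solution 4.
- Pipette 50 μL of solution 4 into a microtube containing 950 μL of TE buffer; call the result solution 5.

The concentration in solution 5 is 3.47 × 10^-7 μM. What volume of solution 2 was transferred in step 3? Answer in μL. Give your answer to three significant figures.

300 μL

Step 1: 1000 μL + 99 mL = 1 × 10^5 μL total → factor 1 × 10^5/1000 = 100
Step 2: 160 μL brought to 2.56 mL → factor 2560/160 = 16
Step 3: v brought to 4500 μL → factor = 4500 μL/v
Step 4: 15-fold → factor 15
Step 5: 50 μL + 950 μL = 1000 μL total → factor 1000/50 = 20
Product of known-step factors = 4.8 × 10^5
Overall factor = 2.50 μM / (3.47 × 10^-7 μM) = 7.2046 × 10^6
Step-3 factor = 7.2046 × 10^6 / 4.8 × 10^5 = 15.01
v = 4500 μL / 15.01 = 300 μL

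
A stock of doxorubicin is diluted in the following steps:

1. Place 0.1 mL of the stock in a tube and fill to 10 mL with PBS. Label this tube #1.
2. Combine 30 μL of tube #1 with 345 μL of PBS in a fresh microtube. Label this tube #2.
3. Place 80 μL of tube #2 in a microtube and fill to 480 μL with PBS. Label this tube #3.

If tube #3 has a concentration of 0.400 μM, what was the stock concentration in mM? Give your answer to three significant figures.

Step 1: 0.1 mL brought to 10 mL → factor 10/0.1 = 100
Step 2: 30 μL + 345 μL = 375 μL total → factor 375/30 = 12.5
Step 3: 80 μL brought to 480 μL → factor 480/80 = 6
Overall dilution factor = 100 × 12.5 × 6 = 7500
Stock = 0.400 μM × 7500 = 3000 μM = 3.00 mM

3.00 mM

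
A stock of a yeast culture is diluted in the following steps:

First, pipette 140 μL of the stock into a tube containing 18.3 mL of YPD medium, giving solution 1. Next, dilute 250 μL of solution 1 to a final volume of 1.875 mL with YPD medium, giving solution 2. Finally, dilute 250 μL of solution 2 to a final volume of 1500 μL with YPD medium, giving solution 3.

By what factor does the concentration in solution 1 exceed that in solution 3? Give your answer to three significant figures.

Step 1: 140 μL + 18.3 mL = 18440 μL total → factor 18440/140 = 131.71
Step 2: 250 μL brought to 1.875 mL → factor 1875/250 = 7.5
Step 3: 250 μL brought to 1500 μL → factor 1500/250 = 6
Dilution factor to solution 1 = 131.71; to solution 3 = 5927.1
[solution 1]/[solution 3] = (factor to solution 3)/(factor to solution 1) = 5927.1/131.71 = 45.0

45.0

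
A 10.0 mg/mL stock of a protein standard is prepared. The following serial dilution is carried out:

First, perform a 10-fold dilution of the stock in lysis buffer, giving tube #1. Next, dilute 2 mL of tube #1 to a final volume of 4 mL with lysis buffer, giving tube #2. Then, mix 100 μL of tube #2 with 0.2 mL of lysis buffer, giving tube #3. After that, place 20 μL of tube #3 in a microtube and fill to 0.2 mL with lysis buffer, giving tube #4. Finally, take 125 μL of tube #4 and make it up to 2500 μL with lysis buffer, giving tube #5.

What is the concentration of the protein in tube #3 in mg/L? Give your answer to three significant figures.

Step 1: 10-fold → factor 10
Step 2: 2 mL brought to 4 mL → factor 4/2 = 2
Step 3: 100 μL + 0.2 mL = 300 μL total → factor 300/100 = 3
Dilution factor through tube #3 = 10 × 2 × 3 = 60
[tube #3] = 10.0 mg/mL / 60 = 0.1667 mg/mL = 167 mg/L

167 mg/L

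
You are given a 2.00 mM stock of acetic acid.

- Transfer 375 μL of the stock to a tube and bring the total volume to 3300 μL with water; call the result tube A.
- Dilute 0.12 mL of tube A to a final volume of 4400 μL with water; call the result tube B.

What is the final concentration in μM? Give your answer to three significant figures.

6.20 μM

Step 1: 375 μL brought to 3300 μL → factor 3300/375 = 8.8
Step 2: 0.12 mL brought to 4400 μL → factor 4.4/0.12 = 36.667
Overall dilution factor = 8.8 × 36.667 = 322.67
Final = 2.00 mM / 322.67 = 0.006198 mM = 6.20 μM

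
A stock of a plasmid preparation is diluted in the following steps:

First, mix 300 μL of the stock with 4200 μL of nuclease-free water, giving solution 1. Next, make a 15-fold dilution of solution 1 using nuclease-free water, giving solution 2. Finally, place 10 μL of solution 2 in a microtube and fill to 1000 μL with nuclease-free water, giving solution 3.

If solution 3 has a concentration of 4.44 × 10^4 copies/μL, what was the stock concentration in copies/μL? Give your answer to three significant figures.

9.99 × 10^8 copies/μL

Step 1: 300 μL + 4200 μL = 4500 μL total → factor 4500/300 = 15
Step 2: 15-fold → factor 15
Step 3: 10 μL brought to 1000 μL → factor 1000/10 = 100
Overall dilution factor = 15 × 15 × 100 = 22500
Stock = 4.44 × 10^4 copies/μL × 22500 = 9.99 × 10^8 copies/μL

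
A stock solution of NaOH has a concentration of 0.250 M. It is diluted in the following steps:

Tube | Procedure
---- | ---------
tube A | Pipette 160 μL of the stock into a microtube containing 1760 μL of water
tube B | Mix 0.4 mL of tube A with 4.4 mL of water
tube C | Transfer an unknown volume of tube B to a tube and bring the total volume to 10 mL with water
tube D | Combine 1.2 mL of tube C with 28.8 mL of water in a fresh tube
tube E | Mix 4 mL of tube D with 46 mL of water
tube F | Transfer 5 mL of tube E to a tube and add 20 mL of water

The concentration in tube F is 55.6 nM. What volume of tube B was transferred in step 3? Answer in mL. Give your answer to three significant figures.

0.500 mL

Step 1: 160 μL + 1760 μL = 1920 μL total → factor 1920/160 = 12
Step 2: 0.4 mL + 4.4 mL = 4.8 mL total → factor 4.8/0.4 = 12
Step 3: v brought to 10 mL → factor = 10 mL/v
Step 4: 1.2 mL + 28.8 mL = 30 mL total → factor 30/1.2 = 25
Step 5: 4 mL + 46 mL = 50 mL total → factor 50/4 = 12.5
Step 6: 5 mL + 20 mL = 25 mL total → factor 25/5 = 5
Product of known-step factors = 2.25 × 10^5
Overall factor = 0.250 M / (55.6 nM) = 4.4964 × 10^6
Step-3 factor = 4.4964 × 10^6 / 2.25 × 10^5 = 19.984
v = 10 mL / 19.984 = 0.500 mL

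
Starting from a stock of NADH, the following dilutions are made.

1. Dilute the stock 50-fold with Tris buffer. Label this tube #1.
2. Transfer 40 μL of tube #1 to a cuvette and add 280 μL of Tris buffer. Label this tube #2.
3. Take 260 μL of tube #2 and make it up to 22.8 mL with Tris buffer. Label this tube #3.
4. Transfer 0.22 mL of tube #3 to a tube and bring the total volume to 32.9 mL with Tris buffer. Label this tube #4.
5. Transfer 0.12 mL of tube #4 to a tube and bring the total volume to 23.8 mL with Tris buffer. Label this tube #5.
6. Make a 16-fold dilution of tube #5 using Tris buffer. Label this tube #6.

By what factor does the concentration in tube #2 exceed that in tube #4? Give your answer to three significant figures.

1.31 × 10^4

Step 1: 50-fold → factor 50
Step 2: 40 μL + 280 μL = 320 μL total → factor 320/40 = 8
Step 3: 260 μL brought to 22.8 mL → factor 22800/260 = 87.692
Step 4: 0.22 mL brought to 32.9 mL → factor 32.9/0.22 = 149.55
Dilution factor to tube #2 = 400; to tube #4 = 5.2456 × 10^6
[tube #2]/[tube #4] = (factor to tube #4)/(factor to tube #2) = 5.2456 × 10^6/400 = 1.31 × 10^4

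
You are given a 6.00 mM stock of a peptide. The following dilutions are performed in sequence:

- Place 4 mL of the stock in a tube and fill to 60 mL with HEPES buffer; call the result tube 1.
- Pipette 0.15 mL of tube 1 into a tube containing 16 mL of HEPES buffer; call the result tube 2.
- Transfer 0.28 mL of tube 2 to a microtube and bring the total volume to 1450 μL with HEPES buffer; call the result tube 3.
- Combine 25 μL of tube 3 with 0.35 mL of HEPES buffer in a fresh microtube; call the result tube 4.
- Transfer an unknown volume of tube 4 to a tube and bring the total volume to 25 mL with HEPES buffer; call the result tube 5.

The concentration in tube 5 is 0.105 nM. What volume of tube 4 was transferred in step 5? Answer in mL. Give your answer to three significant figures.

Step 1: 4 mL brought to 60 mL → factor 60/4 = 15
Step 2: 0.15 mL + 16 mL = 16.15 mL total → factor 16.15/0.15 = 107.67
Step 3: 0.28 mL brought to 1450 μL → factor 1.45/0.28 = 5.1786
Step 4: 25 μL + 0.35 mL = 375 μL total → factor 375/25 = 15
Step 5: v brought to 25 mL → factor = 25 mL/v
Product of known-step factors = 1.2545 × 10^5
Overall factor = 6.00 mM / (0.105 nM) = 5.7143 × 10^7
Step-5 factor = 5.7143 × 10^7 / 1.2545 × 10^5 = 455.5
v = 25 mL / 455.5 = 0.0549 mL

0.0549 mL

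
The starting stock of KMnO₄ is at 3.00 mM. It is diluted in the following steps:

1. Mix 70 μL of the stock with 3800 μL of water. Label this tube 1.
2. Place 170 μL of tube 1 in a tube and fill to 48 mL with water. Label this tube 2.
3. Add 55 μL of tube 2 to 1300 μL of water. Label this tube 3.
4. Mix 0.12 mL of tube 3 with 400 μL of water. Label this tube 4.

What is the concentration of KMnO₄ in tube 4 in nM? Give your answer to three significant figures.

Step 1: 70 μL + 3800 μL = 3870 μL total → factor 3870/70 = 55.286
Step 2: 170 μL brought to 48 mL → factor 48000/170 = 282.35
Step 3: 55 μL + 1300 μL = 1355 μL total → factor 1355/55 = 24.636
Step 4: 0.12 mL + 400 μL = 0.52 mL total → factor 0.52/0.12 = 4.3333
Overall dilution factor = 55.286 × 282.35 × 24.636 × 4.3333 = 1.6665 × 10^6
Final = 3.00 mM / 1.6665 × 10^6 = 1.800 × 10^-6 mM = 1.80 nM

1.80 nM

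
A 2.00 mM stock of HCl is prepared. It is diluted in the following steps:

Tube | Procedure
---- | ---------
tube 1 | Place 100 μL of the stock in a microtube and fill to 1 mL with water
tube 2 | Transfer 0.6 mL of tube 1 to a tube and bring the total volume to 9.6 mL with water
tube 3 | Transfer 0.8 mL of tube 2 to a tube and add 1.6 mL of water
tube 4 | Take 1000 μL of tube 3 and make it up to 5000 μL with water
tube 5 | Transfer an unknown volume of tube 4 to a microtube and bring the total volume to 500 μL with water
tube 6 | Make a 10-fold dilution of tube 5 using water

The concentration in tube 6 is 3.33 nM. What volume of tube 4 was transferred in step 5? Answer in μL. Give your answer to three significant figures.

20.0 μL

Step 1: 100 μL brought to 1 mL → factor 1000/100 = 10
Step 2: 0.6 mL brought to 9.6 mL → factor 9.6/0.6 = 16
Step 3: 0.8 mL + 1.6 mL = 2.4 mL total → factor 2.4/0.8 = 3
Step 4: 1000 μL brought to 5000 μL → factor 5000/1000 = 5
Step 5: v brought to 500 μL → factor = 500 μL/v
Step 6: 10-fold → factor 10
Product of known-step factors = 24000
Overall factor = 2.00 mM / (3.33 nM) = 6.006 × 10^5
Step-5 factor = 6.006 × 10^5 / 24000 = 25.025
v = 500 μL / 25.025 = 20.0 μL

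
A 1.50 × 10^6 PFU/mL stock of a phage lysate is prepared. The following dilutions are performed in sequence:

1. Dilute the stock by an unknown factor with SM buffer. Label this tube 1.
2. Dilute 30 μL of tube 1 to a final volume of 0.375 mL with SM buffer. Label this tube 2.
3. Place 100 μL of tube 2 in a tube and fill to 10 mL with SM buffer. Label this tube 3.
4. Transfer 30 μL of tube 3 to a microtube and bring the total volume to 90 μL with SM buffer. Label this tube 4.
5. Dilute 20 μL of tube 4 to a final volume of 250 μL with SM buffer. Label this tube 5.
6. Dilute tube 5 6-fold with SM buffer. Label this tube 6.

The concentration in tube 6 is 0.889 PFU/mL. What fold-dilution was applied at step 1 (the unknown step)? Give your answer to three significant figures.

6.00-fold

Step 1: unknown factor x
Step 2: 30 μL brought to 0.375 mL → factor 375/30 = 12.5
Step 3: 100 μL brought to 10 mL → factor 10000/100 = 100
Step 4: 30 μL brought to 90 μL → factor 90/30 = 3
Step 5: 20 μL brought to 250 μL → factor 250/20 = 12.5
Step 6: 6-fold → factor 6
Product of known-step factors = 2.8125 × 10^5
Overall factor = 1.50 × 10^6 PFU/mL / (0.889 PFU/mL) = 1.6873 × 10^6
x = 1.6873 × 10^6 / 2.8125 × 10^5 = 6.00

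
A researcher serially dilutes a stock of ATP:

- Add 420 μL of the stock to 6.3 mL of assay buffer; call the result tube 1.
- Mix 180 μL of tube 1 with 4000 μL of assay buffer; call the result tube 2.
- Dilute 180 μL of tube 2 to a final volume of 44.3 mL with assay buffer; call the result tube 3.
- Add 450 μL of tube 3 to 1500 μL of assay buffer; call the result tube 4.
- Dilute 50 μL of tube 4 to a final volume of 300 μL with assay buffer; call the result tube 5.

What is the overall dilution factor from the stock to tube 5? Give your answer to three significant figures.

2.38 × 10^6

Step 1: 420 μL + 6.3 mL = 6720 μL total → factor 6720/420 = 16
Step 2: 180 μL + 4000 μL = 4180 μL total → factor 4180/180 = 23.222
Step 3: 180 μL brought to 44.3 mL → factor 44300/180 = 246.11
Step 4: 450 μL + 1500 μL = 1950 μL total → factor 1950/450 = 4.3333
Step 5: 50 μL brought to 300 μL → factor 300/50 = 6
Overall dilution factor = 16 × 23.222 × 246.11 × 4.3333 × 6 = 2.3775 × 10^6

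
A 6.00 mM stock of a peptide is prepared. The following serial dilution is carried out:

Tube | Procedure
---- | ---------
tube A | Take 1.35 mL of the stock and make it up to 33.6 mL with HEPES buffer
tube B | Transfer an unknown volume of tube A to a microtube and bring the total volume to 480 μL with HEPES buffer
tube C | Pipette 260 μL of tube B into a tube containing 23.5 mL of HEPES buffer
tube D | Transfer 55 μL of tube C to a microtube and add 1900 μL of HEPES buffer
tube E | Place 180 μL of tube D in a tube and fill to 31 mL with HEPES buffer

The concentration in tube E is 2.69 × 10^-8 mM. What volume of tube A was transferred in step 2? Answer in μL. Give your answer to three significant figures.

Step 1: 1.35 mL brought to 33.6 mL → factor 33.6/1.35 = 24.889
Step 2: v brought to 480 μL → factor = 480 μL/v
Step 3: 260 μL + 23.5 mL = 23760 μL total → factor 23760/260 = 91.385
Step 4: 55 μL + 1900 μL = 1955 μL total → factor 1955/55 = 35.545
Step 5: 180 μL brought to 31 mL → factor 31000/180 = 172.22
Product of known-step factors = 1.3924 × 10^7
Overall factor = 6.00 mM / (2.69 × 10^-8 mM) = 2.2305 × 10^8
Step-2 factor = 2.2305 × 10^8 / 1.3924 × 10^7 = 16.019
v = 480 μL / 16.019 = 30.0 μL

30.0 μL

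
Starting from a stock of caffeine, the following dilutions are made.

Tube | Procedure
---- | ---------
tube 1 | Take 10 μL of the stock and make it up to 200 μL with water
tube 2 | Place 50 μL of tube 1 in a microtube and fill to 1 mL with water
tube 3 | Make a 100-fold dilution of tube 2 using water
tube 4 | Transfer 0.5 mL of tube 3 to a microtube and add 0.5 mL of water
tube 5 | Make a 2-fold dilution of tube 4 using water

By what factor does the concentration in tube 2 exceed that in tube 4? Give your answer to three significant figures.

200

Step 1: 10 μL brought to 200 μL → factor 200/10 = 20
Step 2: 50 μL brought to 1 mL → factor 1000/50 = 20
Step 3: 100-fold → factor 100
Step 4: 0.5 mL + 0.5 mL = 1 mL total → factor 1/0.5 = 2
Dilution factor to tube 2 = 400; to tube 4 = 80000
[tube 2]/[tube 4] = (factor to tube 4)/(factor to tube 2) = 80000/400 = 200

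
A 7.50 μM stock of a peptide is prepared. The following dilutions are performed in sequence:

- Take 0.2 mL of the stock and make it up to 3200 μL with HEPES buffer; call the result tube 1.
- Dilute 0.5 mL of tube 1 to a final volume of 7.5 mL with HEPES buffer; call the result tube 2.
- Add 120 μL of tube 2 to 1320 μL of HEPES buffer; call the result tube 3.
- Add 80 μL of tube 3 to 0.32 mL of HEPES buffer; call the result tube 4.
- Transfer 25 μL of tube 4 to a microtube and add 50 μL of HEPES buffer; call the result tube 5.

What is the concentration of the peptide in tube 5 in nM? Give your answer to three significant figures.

Step 1: 0.2 mL brought to 3200 μL → factor 3.2/0.2 = 16
Step 2: 0.5 mL brought to 7.5 mL → factor 7.5/0.5 = 15
Step 3: 120 μL + 1320 μL = 1440 μL total → factor 1440/120 = 12
Step 4: 80 μL + 0.32 mL = 400 μL total → factor 400/80 = 5
Step 5: 25 μL + 50 μL = 75 μL total → factor 75/25 = 3
Overall dilution factor = 16 × 15 × 12 × 5 × 3 = 43200
Final = 7.50 μM / 43200 = 0.0001736 μM = 0.174 nM

0.174 nM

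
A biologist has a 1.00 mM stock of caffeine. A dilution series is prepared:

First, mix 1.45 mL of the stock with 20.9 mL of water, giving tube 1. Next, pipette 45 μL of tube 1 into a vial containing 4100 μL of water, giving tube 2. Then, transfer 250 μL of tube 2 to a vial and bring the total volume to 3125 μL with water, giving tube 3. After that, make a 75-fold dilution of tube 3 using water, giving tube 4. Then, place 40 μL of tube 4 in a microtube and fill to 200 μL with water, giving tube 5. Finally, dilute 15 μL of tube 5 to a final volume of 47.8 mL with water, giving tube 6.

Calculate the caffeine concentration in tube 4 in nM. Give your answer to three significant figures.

Step 1: 1.45 mL + 20.9 mL = 22.35 mL total → factor 22.35/1.45 = 15.414
Step 2: 45 μL + 4100 μL = 4145 μL total → factor 4145/45 = 92.111
Step 3: 250 μL brought to 3125 μL → factor 3125/250 = 12.5
Step 4: 75-fold → factor 75
Dilution factor through tube 4 = 15.414 × 92.111 × 12.5 × 75 = 1.331 × 10^6
[tube 4] = 1.00 mM / 1.331 × 10^6 = 7.513 × 10^-7 mM = 0.751 nM

0.751 nM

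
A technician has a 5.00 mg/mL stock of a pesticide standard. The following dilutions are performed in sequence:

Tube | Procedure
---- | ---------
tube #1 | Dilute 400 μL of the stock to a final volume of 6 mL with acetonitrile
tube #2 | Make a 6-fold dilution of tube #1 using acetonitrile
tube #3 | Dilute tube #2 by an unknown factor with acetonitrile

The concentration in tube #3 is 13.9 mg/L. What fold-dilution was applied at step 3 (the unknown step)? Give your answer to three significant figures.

Step 1: 400 μL brought to 6 mL → factor 6000/400 = 15
Step 2: 6-fold → factor 6
Step 3: unknown factor x
Product of known-step factors = 90
Overall factor = 5.00 mg/mL / (13.9 mg/L) = 359.71
x = 359.71 / 90 = 4.00

4.00-fold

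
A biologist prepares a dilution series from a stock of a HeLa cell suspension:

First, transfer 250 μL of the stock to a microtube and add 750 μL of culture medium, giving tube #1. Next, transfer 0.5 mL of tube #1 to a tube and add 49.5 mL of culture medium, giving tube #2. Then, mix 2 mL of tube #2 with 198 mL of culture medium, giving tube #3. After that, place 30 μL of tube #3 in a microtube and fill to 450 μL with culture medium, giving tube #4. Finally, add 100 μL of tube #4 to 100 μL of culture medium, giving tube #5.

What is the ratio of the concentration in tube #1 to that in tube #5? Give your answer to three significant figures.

3.00 × 10^5

Step 1: 250 μL + 750 μL = 1000 μL total → factor 1000/250 = 4
Step 2: 0.5 mL + 49.5 mL = 50 mL total → factor 50/0.5 = 100
Step 3: 2 mL + 198 mL = 200 mL total → factor 200/2 = 100
Step 4: 30 μL brought to 450 μL → factor 450/30 = 15
Step 5: 100 μL + 100 μL = 200 μL total → factor 200/100 = 2
Dilution factor to tube #1 = 4; to tube #5 = 1.2 × 10^6
[tube #1]/[tube #5] = (factor to tube #5)/(factor to tube #1) = 1.2 × 10^6/4 = 3.00 × 10^5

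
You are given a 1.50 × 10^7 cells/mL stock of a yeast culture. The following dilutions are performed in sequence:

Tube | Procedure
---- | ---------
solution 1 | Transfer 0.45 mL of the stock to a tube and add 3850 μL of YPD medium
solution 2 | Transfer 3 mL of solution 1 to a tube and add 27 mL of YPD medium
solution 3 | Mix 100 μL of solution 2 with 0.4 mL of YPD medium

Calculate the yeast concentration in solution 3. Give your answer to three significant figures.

Step 1: 0.45 mL + 3850 μL = 4.3 mL total → factor 4.3/0.45 = 9.5556
Step 2: 3 mL + 27 mL = 30 mL total → factor 30/3 = 10
Step 3: 100 μL + 0.4 mL = 500 μL total → factor 500/100 = 5
Dilution factor through solution 3 = 9.5556 × 10 × 5 = 477.78
[solution 3] = 1.50 × 10^7 cells/mL / 477.78 = 3.14 × 10^4 cells/mL

3.14 × 10^4 cells/mL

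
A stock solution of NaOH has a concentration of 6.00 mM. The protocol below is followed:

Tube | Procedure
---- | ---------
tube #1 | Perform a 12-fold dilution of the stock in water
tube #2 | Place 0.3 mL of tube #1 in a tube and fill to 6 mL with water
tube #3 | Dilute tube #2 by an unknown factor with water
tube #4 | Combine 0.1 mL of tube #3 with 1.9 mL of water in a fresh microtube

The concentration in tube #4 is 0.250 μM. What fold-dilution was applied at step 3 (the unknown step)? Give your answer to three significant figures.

5.00-fold

Step 1: 12-fold → factor 12
Step 2: 0.3 mL brought to 6 mL → factor 6/0.3 = 20
Step 3: unknown factor x
Step 4: 0.1 mL + 1.9 mL = 2 mL total → factor 2/0.1 = 20
Product of known-step factors = 4800
Overall factor = 6.00 mM / (0.250 μM) = 24000
x = 24000 / 4800 = 5.00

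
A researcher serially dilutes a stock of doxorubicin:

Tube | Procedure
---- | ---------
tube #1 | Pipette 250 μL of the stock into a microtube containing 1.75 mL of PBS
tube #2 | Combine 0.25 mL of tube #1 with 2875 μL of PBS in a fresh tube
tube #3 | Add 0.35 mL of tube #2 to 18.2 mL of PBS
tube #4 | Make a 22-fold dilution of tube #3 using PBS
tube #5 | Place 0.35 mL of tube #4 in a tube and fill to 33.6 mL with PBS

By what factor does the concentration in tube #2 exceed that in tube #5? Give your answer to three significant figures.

1.12 × 10^5

Step 1: 250 μL + 1.75 mL = 2000 μL total → factor 2000/250 = 8
Step 2: 0.25 mL + 2875 μL = 3.125 mL total → factor 3.125/0.25 = 12.5
Step 3: 0.35 mL + 18.2 mL = 18.55 mL total → factor 18.55/0.35 = 53
Step 4: 22-fold → factor 22
Step 5: 0.35 mL brought to 33.6 mL → factor 33.6/0.35 = 96
Dilution factor to tube #2 = 100; to tube #5 = 1.1194 × 10^7
[tube #2]/[tube #5] = (factor to tube #5)/(factor to tube #2) = 1.1194 × 10^7/100 = 1.12 × 10^5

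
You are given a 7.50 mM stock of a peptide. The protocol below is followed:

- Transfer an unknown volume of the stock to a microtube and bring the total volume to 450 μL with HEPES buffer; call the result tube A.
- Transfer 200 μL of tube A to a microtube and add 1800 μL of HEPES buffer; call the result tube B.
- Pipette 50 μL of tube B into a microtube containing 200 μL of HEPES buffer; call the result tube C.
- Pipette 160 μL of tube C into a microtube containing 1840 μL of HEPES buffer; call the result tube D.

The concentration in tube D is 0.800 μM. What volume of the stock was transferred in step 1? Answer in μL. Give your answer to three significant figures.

Step 1: v brought to 450 μL → factor = 450 μL/v
Step 2: 200 μL + 1800 μL = 2000 μL total → factor 2000/200 = 10
Step 3: 50 μL + 200 μL = 250 μL total → factor 250/50 = 5
Step 4: 160 μL + 1840 μL = 2000 μL total → factor 2000/160 = 12.5
Product of known-step factors = 625
Overall factor = 7.50 mM / (0.800 μM) = 9375
Step-1 factor = 9375 / 625 = 15
v = 450 μL / 15 = 30.0 μL

30.0 μL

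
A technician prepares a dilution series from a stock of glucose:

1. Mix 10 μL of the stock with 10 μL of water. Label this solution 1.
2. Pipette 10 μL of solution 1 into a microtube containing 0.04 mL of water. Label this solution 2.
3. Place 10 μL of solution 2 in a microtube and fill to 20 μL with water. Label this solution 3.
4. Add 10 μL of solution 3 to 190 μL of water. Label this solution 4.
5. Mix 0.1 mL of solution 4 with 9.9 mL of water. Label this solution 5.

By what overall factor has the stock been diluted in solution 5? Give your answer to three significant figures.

Step 1: 10 μL + 10 μL = 20 μL total → factor 20/10 = 2
Step 2: 10 μL + 0.04 mL = 50 μL total → factor 50/10 = 5
Step 3: 10 μL brought to 20 μL → factor 20/10 = 2
Step 4: 10 μL + 190 μL = 200 μL total → factor 200/10 = 20
Step 5: 0.1 mL + 9.9 mL = 10 mL total → factor 10/0.1 = 100
Overall dilution factor = 2 × 5 × 2 × 20 × 100 = 40000

4.00 × 10^4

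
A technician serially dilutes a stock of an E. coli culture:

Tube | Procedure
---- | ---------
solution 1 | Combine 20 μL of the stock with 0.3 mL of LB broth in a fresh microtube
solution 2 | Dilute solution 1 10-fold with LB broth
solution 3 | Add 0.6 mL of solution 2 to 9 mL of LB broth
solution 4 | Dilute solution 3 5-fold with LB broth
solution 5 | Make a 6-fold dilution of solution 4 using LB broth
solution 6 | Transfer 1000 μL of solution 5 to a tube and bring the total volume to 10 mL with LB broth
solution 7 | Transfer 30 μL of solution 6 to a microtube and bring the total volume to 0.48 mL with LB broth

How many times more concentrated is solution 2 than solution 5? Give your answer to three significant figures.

480

Step 1: 20 μL + 0.3 mL = 320 μL total → factor 320/20 = 16
Step 2: 10-fold → factor 10
Step 3: 0.6 mL + 9 mL = 9.6 mL total → factor 9.6/0.6 = 16
Step 4: 5-fold → factor 5
Step 5: 6-fold → factor 6
Dilution factor to solution 2 = 160; to solution 5 = 76800
[solution 2]/[solution 5] = (factor to solution 5)/(factor to solution 2) = 76800/160 = 480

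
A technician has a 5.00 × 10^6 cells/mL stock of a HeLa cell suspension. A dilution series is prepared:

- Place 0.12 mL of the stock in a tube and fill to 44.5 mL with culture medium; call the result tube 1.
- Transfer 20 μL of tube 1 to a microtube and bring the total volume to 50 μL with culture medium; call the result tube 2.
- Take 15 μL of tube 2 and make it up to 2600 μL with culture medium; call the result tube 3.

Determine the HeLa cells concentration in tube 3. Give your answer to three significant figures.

31.1 cells/mL

Step 1: 0.12 mL brought to 44.5 mL → factor 44.5/0.12 = 370.83
Step 2: 20 μL brought to 50 μL → factor 50/20 = 2.5
Step 3: 15 μL brought to 2600 μL → factor 2600/15 = 173.33
Overall dilution factor = 370.83 × 2.5 × 173.33 = 1.6069 × 10^5
Final = 5.00 × 10^6 cells/mL / 1.6069 × 10^5 = 31.1 cells/mL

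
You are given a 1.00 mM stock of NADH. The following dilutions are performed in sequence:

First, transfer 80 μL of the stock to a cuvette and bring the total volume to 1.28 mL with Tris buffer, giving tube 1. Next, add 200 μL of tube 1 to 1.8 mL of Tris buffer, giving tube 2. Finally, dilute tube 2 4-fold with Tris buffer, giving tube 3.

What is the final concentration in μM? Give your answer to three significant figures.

Step 1: 80 μL brought to 1.28 mL → factor 1280/80 = 16
Step 2: 200 μL + 1.8 mL = 2000 μL total → factor 2000/200 = 10
Step 3: 4-fold → factor 4
Overall dilution factor = 16 × 10 × 4 = 640
Final = 1.00 mM / 640 = 0.001563 mM = 1.56 μM

1.56 μM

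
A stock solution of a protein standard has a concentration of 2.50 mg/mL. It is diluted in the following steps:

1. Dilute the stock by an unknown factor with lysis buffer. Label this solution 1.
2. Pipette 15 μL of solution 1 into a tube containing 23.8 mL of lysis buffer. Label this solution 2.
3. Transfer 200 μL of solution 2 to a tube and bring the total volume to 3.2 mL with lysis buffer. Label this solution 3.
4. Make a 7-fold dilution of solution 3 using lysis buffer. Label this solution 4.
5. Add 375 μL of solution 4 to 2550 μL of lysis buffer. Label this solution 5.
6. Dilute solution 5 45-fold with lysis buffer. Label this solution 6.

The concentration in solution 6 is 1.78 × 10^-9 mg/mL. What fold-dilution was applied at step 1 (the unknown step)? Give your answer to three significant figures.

22.5-fold

Step 1: unknown factor x
Step 2: 15 μL + 23.8 mL = 23815 μL total → factor 23815/15 = 1587.7
Step 3: 200 μL brought to 3.2 mL → factor 3200/200 = 16
Step 4: 7-fold → factor 7
Step 5: 375 μL + 2550 μL = 2925 μL total → factor 2925/375 = 7.8
Step 6: 45-fold → factor 45
Product of known-step factors = 6.2414 × 10^7
Overall factor = 2.50 mg/mL / (1.78 × 10^-9 mg/mL) = 1.4045 × 10^9
x = 1.4045 × 10^9 / 6.2414 × 10^7 = 22.5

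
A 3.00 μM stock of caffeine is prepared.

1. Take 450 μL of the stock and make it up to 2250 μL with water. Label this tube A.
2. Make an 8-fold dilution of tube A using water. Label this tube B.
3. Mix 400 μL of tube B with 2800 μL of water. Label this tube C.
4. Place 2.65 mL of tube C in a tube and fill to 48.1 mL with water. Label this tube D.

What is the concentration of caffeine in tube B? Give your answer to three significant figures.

Step 1: 450 μL brought to 2250 μL → factor 2250/450 = 5
Step 2: 8-fold → factor 8
Dilution factor through tube B = 5 × 8 = 40
[tube B] = 3.00 μM / 40 = 0.0750 μM

0.0750 μM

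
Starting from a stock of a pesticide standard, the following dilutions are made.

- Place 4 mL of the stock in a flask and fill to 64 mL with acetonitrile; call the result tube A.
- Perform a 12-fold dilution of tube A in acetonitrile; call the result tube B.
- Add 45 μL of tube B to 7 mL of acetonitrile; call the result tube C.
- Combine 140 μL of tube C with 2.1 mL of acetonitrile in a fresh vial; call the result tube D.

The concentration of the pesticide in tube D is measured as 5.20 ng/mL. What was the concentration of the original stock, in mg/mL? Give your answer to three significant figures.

Step 1: 4 mL brought to 64 mL → factor 64/4 = 16
Step 2: 12-fold → factor 12
Step 3: 45 μL + 7 mL = 7045 μL total → factor 7045/45 = 156.56
Step 4: 140 μL + 2.1 mL = 2240 μL total → factor 2240/140 = 16
Overall dilution factor = 16 × 12 × 156.56 × 16 = 4.8094 × 10^5
Stock = 5.20 ng/mL × 4.8094 × 10^5 = 2.501 × 10^6 ng/mL = 2.50 mg/mL

2.50 mg/mL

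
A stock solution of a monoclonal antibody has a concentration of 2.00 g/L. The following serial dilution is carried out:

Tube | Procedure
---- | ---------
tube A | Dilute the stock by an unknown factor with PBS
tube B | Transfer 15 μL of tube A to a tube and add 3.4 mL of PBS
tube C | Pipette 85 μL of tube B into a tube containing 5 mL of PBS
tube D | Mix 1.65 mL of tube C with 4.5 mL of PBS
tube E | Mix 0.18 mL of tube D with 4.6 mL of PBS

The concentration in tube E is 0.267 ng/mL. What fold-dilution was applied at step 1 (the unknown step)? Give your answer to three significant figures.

Step 1: unknown factor x
Step 2: 15 μL + 3.4 mL = 3415 μL total → factor 3415/15 = 227.67
Step 3: 85 μL + 5 mL = 5085 μL total → factor 5085/85 = 59.824
Step 4: 1.65 mL + 4.5 mL = 6.15 mL total → factor 6.15/1.65 = 3.7273
Step 5: 0.18 mL + 4.6 mL = 4.78 mL total → factor 4.78/0.18 = 26.556
Product of known-step factors = 1.3481 × 10^6
Overall factor = 2.00 g/L / (0.267 ng/mL) = 7.4906 × 10^6
x = 7.4906 × 10^6 / 1.3481 × 10^6 = 5.56

5.56-fold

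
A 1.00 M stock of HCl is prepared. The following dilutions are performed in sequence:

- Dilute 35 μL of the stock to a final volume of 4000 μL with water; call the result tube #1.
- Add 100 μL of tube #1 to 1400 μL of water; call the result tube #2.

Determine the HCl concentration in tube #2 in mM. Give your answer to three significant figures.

0.583 mM

Step 1: 35 μL brought to 4000 μL → factor 4000/35 = 114.29
Step 2: 100 μL + 1400 μL = 1500 μL total → factor 1500/100 = 15
Overall dilution factor = 114.29 × 15 = 1714.3
Final = 1.00 M / 1714.3 = 0.0005833 M = 0.583 mM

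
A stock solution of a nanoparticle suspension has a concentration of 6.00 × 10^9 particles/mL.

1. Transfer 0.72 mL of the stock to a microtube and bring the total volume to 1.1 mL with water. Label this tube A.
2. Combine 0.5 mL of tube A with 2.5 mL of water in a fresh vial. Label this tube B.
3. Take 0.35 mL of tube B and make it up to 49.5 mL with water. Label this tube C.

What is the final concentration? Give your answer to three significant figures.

Step 1: 0.72 mL brought to 1.1 mL → factor 1.1/0.72 = 1.5278
Step 2: 0.5 mL + 2.5 mL = 3 mL total → factor 3/0.5 = 6
Step 3: 0.35 mL brought to 49.5 mL → factor 49.5/0.35 = 141.43
Overall dilution factor = 1.5278 × 6 × 141.43 = 1296.4
Final = 6.00 × 10^9 particles/mL / 1296.4 = 4.63 × 10^6 particles/mL

4.63 × 10^6 particles/mL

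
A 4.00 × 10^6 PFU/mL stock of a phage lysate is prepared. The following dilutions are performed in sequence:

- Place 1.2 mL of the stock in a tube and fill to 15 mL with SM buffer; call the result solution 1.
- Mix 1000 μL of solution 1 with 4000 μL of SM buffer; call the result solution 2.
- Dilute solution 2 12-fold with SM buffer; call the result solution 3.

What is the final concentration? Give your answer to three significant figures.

Step 1: 1.2 mL brought to 15 mL → factor 15/1.2 = 12.5
Step 2: 1000 μL + 4000 μL = 5000 μL total → factor 5000/1000 = 5
Step 3: 12-fold → factor 12
Overall dilution factor = 12.5 × 5 × 12 = 750
Final = 4.00 × 10^6 PFU/mL / 750 = 5.33 × 10^3 PFU/mL

5.33 × 10^3 PFU/mL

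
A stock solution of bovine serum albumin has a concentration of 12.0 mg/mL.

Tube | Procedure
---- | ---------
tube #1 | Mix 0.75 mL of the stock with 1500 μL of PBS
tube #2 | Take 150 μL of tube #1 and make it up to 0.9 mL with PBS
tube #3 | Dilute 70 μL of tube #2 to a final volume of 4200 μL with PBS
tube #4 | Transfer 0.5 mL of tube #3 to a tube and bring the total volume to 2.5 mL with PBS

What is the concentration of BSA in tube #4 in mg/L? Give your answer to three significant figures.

2.22 mg/L

Step 1: 0.75 mL + 1500 μL = 2.25 mL total → factor 2.25/0.75 = 3
Step 2: 150 μL brought to 0.9 mL → factor 900/150 = 6
Step 3: 70 μL brought to 4200 μL → factor 4200/70 = 60
Step 4: 0.5 mL brought to 2.5 mL → factor 2.5/0.5 = 5
Overall dilution factor = 3 × 6 × 60 × 5 = 5400
Final = 12.0 mg/mL / 5400 = 0.002222 mg/mL = 2.22 mg/L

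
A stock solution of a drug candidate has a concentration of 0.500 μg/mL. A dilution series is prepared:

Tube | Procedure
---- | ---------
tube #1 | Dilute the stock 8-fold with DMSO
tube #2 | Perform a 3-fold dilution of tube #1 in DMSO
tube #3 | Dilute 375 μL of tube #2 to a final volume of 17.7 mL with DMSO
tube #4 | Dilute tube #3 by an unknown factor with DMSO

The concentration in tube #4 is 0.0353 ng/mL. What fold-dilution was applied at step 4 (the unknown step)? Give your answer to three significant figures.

Step 1: 8-fold → factor 8
Step 2: 3-fold → factor 3
Step 3: 375 μL brought to 17.7 mL → factor 17700/375 = 47.2
Step 4: unknown factor x
Product of known-step factors = 1132.8
Overall factor = 0.500 μg/mL / (0.0353 ng/mL) = 14164
x = 14164 / 1132.8 = 12.5

12.5-fold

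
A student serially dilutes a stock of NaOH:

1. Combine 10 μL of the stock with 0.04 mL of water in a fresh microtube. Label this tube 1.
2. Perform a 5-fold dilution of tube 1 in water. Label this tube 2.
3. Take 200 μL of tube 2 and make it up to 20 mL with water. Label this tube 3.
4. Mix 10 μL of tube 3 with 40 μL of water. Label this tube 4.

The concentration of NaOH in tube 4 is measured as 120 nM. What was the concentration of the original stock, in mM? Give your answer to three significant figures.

1.50 mM

Step 1: 10 μL + 0.04 mL = 50 μL total → factor 50/10 = 5
Step 2: 5-fold → factor 5
Step 3: 200 μL brought to 20 mL → factor 20000/200 = 100
Step 4: 10 μL + 40 μL = 50 μL total → factor 50/10 = 5
Overall dilution factor = 5 × 5 × 100 × 5 = 12500
Stock = 120 nM × 12500 = 1.500 × 10^6 nM = 1.50 mM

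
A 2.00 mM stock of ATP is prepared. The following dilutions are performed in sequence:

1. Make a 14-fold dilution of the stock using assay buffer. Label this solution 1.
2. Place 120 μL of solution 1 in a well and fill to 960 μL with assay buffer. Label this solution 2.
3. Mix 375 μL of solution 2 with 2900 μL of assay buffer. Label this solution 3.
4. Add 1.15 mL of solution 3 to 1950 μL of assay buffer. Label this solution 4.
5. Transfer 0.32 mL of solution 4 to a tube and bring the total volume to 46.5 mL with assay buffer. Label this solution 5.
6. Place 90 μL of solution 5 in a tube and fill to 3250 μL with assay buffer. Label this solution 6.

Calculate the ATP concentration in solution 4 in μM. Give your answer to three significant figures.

Step 1: 14-fold → factor 14
Step 2: 120 μL brought to 960 μL → factor 960/120 = 8
Step 3: 375 μL + 2900 μL = 3275 μL total → factor 3275/375 = 8.7333
Step 4: 1.15 mL + 1950 μL = 3.1 mL total → factor 3.1/1.15 = 2.6957
Dilution factor through solution 4 = 14 × 8 × 8.7333 × 2.6957 = 2636.7
[solution 4] = 2.00 mM / 2636.7 = 0.0007585 mM = 0.759 μM

0.759 μM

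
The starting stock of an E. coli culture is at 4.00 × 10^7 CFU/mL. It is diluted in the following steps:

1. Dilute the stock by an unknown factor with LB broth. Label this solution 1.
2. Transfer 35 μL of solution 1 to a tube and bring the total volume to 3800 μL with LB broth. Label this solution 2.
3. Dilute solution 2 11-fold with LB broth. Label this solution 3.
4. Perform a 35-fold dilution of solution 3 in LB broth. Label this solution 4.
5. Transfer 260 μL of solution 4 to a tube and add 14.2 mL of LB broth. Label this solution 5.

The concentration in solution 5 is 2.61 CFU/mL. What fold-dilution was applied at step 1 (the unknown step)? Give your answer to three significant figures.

Step 1: unknown factor x
Step 2: 35 μL brought to 3800 μL → factor 3800/35 = 108.57
Step 3: 11-fold → factor 11
Step 4: 35-fold → factor 35
Step 5: 260 μL + 14.2 mL = 14460 μL total → factor 14460/260 = 55.615
Product of known-step factors = 2.3247 × 10^6
Overall factor = 4.00 × 10^7 CFU/mL / (2.61 CFU/mL) = 1.5326 × 10^7
x = 1.5326 × 10^7 / 2.3247 × 10^6 = 6.59

6.59-fold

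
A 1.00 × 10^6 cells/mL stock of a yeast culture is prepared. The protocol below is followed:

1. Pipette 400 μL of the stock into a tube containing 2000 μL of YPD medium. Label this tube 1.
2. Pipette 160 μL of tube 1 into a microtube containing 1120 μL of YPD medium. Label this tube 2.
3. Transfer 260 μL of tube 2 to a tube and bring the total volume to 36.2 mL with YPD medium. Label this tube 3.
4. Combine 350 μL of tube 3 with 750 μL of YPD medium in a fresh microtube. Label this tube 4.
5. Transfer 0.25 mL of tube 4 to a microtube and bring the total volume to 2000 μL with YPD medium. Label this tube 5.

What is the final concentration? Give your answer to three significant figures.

5.95 cells/mL

Step 1: 400 μL + 2000 μL = 2400 μL total → factor 2400/400 = 6
Step 2: 160 μL + 1120 μL = 1280 μL total → factor 1280/160 = 8
Step 3: 260 μL brought to 36.2 mL → factor 36200/260 = 139.23
Step 4: 350 μL + 750 μL = 1100 μL total → factor 1100/350 = 3.1429
Step 5: 0.25 mL brought to 2000 μL → factor 2/0.25 = 8
Overall dilution factor = 6 × 8 × 139.23 × 3.1429 × 8 = 1.6803 × 10^5
Final = 1.00 × 10^6 cells/mL / 1.6803 × 10^5 = 5.95 cells/mL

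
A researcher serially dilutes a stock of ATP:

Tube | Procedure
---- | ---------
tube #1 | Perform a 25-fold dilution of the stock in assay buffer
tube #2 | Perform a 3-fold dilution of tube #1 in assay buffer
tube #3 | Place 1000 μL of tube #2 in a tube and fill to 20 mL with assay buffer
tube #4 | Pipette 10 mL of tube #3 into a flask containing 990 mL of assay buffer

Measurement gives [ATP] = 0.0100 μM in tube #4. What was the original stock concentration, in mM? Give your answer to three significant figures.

Step 1: 25-fold → factor 25
Step 2: 3-fold → factor 3
Step 3: 1000 μL brought to 20 mL → factor 20000/1000 = 20
Step 4: 10 mL + 990 mL = 1000 mL total → factor 1000/10 = 100
Overall dilution factor = 25 × 3 × 20 × 100 = 1.5 × 10^5
Stock = 0.0100 μM × 1.5 × 10^5 = 1500 μM = 1.50 mM

1.50 mM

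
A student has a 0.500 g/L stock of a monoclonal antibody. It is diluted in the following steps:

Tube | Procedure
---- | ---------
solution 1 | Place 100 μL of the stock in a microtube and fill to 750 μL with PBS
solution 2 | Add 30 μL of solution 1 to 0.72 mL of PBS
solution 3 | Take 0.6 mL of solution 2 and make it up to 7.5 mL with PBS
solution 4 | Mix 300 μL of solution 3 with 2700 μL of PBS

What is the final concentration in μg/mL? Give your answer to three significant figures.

Step 1: 100 μL brought to 750 μL → factor 750/100 = 7.5
Step 2: 30 μL + 0.72 mL = 750 μL total → factor 750/30 = 25
Step 3: 0.6 mL brought to 7.5 mL → factor 7.5/0.6 = 12.5
Step 4: 300 μL + 2700 μL = 3000 μL total → factor 3000/300 = 10
Overall dilution factor = 7.5 × 25 × 12.5 × 10 = 23438
Final = 0.500 g/L / 23438 = 2.133 × 10^-5 g/L = 0.0213 μg/mL

0.0213 μg/mL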